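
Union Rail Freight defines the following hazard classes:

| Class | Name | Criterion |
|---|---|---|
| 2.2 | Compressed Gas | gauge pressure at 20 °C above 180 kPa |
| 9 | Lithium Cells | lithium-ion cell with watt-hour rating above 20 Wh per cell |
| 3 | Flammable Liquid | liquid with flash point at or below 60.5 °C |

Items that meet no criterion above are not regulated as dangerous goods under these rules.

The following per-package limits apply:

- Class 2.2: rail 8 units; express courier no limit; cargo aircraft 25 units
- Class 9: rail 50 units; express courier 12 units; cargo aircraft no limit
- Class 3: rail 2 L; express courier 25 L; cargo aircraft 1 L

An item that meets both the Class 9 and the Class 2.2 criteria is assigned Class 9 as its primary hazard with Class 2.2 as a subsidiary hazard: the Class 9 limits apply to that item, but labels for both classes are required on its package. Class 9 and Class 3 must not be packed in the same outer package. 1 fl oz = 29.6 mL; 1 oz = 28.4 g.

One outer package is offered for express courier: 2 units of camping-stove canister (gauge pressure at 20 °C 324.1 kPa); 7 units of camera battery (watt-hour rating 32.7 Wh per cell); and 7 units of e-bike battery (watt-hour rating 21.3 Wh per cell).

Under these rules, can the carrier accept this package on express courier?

No

The camping-stove canister has gauge pressure at 20 °C 324.1 kPa, which is > 180 kPa, so it is Class 2.2 (Compressed Gas).
The camera battery has watt-hour rating 32.7 Wh per cell, which is > 20 Wh per cell, so it is Class 9 (Lithium Cells).
Watt-hour rating 21.3 Wh per cell meets the Class 9 criterion (Lithium Cells), so the e-bike battery is Class 9.
Total Class 9: 7 units + 7 units = 14 units.
That exceeds the Class 9 express courier limit of 12 units.
Class 2.2 quantity: 2 units.
Class 2.2 has no per-package limit by express courier.
The segregation rule (Class 9 with Class 3) does not apply to Class 9 with Class 2.2.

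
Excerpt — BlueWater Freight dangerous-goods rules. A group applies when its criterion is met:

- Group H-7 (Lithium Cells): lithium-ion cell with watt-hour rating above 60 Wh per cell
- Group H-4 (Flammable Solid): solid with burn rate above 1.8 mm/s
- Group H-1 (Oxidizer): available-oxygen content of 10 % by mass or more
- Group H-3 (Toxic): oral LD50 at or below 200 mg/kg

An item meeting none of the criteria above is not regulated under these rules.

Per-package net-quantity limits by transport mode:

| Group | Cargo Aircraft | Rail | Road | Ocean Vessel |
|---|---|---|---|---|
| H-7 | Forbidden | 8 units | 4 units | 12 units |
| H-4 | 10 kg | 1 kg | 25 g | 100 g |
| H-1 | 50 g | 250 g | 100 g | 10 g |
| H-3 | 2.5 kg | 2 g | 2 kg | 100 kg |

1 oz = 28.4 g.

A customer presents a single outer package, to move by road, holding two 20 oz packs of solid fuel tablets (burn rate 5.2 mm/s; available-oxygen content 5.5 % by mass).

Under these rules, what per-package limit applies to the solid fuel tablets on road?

25 g

Solid fuel tablets: burn rate 5.2 mm/s > 1.8 mm/s → Group H-4 (Flammable Solid).
The road limit for Group H-4 is 25 g.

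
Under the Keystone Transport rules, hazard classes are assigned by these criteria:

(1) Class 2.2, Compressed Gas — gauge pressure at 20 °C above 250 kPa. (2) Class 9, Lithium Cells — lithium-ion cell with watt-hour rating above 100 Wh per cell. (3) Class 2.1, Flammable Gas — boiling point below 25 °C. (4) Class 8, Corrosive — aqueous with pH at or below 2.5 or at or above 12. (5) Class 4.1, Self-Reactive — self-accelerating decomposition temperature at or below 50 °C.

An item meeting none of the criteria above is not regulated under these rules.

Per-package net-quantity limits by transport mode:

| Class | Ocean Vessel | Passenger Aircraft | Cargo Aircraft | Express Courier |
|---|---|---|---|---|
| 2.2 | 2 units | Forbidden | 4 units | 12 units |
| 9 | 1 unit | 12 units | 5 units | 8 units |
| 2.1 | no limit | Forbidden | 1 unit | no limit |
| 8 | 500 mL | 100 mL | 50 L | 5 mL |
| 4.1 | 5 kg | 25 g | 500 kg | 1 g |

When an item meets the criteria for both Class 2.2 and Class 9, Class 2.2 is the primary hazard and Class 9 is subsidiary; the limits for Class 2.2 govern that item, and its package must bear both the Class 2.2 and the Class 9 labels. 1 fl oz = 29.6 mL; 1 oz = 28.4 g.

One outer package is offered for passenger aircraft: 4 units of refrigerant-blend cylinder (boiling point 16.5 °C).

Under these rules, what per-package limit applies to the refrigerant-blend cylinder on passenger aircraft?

Forbidden

The refrigerant-blend cylinder has boiling point 16.5 °C, which is < 25 °C, so it is Class 2.1 (Flammable Gas).
The passenger aircraft limit for Class 2.1 is Forbidden.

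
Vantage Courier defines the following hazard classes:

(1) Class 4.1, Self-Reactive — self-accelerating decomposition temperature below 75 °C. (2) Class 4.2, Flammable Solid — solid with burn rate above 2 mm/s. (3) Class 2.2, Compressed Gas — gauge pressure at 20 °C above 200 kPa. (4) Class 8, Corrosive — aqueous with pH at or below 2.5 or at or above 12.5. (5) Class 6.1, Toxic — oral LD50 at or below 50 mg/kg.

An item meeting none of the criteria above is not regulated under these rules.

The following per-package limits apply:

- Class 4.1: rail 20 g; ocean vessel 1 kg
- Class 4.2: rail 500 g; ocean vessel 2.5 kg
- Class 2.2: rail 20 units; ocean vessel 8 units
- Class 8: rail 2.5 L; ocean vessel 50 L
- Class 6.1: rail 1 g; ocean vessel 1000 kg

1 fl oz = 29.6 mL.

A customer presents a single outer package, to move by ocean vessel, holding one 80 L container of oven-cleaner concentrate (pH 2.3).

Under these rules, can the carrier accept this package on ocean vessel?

No

Oven-cleaner concentrate: pH 2.3 ≤ 2.5 → Class 8 (Corrosive).
Class 8 quantity: 80 L.
80 L > 50 L (ocean vessel limit, Class 8) — over the limit.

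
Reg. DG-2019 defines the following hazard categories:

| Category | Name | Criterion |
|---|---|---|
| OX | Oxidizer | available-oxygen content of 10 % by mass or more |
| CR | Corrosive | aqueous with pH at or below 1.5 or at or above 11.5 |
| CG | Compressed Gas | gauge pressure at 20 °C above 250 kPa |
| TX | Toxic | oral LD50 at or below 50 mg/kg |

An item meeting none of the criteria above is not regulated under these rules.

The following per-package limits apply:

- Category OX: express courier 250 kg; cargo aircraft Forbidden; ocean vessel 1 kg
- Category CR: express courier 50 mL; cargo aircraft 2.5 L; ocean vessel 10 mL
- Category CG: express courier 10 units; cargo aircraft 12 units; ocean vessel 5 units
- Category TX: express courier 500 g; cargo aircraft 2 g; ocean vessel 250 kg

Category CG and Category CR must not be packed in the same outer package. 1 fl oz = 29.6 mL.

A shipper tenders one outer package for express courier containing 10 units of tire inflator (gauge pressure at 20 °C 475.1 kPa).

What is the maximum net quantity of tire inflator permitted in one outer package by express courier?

10 units

Tire inflator: gauge pressure at 20 °C 475.1 kPa > 250 kPa → Category CG (Compressed Gas).
The express courier limit for Category CG is 10 units.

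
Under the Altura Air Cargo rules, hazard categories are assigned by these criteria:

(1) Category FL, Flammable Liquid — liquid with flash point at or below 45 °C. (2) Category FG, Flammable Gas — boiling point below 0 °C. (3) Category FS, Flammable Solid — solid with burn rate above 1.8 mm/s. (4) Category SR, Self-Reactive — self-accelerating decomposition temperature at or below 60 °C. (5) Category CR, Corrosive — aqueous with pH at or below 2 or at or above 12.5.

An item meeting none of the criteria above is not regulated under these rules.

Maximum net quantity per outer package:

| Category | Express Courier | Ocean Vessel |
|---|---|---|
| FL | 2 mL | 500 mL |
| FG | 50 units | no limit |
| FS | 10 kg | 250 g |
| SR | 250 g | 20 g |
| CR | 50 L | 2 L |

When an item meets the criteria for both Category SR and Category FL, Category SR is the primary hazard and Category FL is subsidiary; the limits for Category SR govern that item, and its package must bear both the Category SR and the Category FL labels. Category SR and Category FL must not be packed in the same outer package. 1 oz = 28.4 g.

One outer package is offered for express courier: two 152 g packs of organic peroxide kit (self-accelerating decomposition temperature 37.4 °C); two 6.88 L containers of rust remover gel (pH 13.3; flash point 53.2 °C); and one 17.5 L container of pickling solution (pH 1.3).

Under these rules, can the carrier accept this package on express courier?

No

Organic peroxide kit: self-accelerating decomposition temperature 37.4 °C ≤ 60 °C → Category SR (Self-Reactive).
The rust remover gel has pH 13.3, which is ≥ 12.5, so it is Category CR (Corrosive).
With pH 1.3 (≤ 2), the pickling solution falls in Category CR.
Category SR quantity: two 152 g packs = 304 g.
That exceeds the Category SR express courier limit of 250 g.
Total Category CR: (two 6.88 L containers = 13.76 L) + 17.5 L = 31.26 L.
31.26 L ≤ 50 L (express courier limit, Category CR) — within limit.
The segregation rule (Category SR with Category FL) does not apply to Category SR with Category CR.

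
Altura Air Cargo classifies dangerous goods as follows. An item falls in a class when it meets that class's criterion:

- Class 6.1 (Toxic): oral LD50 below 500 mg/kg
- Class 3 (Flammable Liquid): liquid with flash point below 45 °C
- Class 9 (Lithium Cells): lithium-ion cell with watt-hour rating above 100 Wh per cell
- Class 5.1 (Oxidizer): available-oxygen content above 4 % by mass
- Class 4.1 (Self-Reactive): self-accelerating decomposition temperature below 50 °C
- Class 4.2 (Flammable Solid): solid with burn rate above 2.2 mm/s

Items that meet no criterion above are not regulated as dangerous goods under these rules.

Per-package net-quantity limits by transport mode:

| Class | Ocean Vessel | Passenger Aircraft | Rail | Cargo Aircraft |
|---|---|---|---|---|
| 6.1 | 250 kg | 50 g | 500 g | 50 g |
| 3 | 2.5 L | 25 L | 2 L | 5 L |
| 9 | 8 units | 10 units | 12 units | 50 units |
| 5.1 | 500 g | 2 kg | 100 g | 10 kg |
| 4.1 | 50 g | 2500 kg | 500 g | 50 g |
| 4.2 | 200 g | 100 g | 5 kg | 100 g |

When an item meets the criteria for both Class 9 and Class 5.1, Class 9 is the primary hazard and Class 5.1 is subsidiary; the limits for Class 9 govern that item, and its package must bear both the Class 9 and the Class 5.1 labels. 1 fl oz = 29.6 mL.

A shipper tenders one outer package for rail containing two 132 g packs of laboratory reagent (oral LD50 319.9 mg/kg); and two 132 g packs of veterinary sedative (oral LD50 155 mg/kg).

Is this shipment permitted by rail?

Oral LD50 319.9 mg/kg meets the Class 6.1 criterion (Toxic), so the laboratory reagent is Class 6.1.
Veterinary sedative: oral LD50 155 mg/kg < 500 mg/kg → Class 6.1 (Toxic).
Class 6.1 net quantity: (two 132 g packs = 264 g) + (two 132 g packs = 264 g) = 528 g.
528 g > 500 g (rail limit, Class 6.1) — over the limit.

No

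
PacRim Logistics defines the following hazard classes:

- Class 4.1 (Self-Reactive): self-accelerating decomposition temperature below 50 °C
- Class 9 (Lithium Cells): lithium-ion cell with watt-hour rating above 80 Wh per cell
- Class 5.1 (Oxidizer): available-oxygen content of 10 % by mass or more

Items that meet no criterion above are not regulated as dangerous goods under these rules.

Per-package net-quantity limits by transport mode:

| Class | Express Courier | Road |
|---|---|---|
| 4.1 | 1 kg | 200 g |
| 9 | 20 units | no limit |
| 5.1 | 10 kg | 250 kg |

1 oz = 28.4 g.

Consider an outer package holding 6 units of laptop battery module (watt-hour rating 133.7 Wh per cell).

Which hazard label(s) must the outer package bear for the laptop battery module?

Class 9

With watt-hour rating 133.7 Wh per cell (> 80 Wh per cell), the laptop battery module falls in Class 9.
Only the Class 9 label is required.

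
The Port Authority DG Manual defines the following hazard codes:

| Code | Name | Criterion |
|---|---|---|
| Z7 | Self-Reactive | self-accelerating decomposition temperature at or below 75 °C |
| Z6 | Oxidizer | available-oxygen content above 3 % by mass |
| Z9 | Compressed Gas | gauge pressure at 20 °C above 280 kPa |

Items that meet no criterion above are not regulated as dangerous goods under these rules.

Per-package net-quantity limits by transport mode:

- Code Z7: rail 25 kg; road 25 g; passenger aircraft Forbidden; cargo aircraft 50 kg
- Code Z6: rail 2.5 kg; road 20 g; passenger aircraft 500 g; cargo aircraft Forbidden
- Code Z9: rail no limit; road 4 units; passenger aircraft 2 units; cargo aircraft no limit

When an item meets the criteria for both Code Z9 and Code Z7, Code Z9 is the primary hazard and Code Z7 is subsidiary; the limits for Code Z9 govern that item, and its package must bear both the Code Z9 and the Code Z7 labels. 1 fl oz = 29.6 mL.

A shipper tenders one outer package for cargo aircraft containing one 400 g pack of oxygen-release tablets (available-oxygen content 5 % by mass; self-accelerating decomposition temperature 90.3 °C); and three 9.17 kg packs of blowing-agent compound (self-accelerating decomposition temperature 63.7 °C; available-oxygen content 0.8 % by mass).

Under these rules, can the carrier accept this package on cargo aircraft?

With available-oxygen content 5 % by mass (> 3 % by mass), the oxygen-release tablets fall in Code Z6.
With self-accelerating decomposition temperature 63.7 °C (≤ 75 °C), the blowing-agent compound falls in Code Z7.
Code Z6 quantity: 400 g.
Code Z6 is Forbidden by cargo aircraft.
Code Z7 quantity: three 9.17 kg packs = 27.51 kg.
27.51 kg is within the cargo aircraft limit of 50 kg for Code Z7.

No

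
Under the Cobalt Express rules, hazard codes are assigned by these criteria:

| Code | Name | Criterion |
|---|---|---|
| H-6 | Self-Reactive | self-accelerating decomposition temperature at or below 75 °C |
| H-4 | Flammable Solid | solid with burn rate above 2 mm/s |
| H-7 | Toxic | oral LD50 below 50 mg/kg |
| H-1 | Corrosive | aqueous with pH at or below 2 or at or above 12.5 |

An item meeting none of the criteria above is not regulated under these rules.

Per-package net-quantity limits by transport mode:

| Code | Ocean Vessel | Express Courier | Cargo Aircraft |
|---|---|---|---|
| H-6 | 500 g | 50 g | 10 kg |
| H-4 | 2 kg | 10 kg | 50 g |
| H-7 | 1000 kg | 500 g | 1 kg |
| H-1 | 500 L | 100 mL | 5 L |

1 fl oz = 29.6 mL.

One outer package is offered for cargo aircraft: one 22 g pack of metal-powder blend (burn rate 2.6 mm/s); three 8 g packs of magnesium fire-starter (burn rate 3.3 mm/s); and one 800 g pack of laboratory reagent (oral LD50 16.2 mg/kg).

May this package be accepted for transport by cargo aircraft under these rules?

The metal-powder blend has burn rate 2.6 mm/s, which is > 2 mm/s, so it is Code H-4 (Flammable Solid).
Burn rate 3.3 mm/s meets the Code H-4 criterion (Flammable Solid), so the magnesium fire-starter is Code H-4.
With oral LD50 16.2 mg/kg (< 50 mg/kg), the laboratory reagent falls in Code H-7.
Code H-7 quantity: 800 g.
800 g is within the cargo aircraft limit of 1 kg for Code H-7.
Total Code H-4: 22 g + (three 8 g packs = 24 g) = 46 g.
That is within the Code H-4 cargo aircraft limit of 50 g.
Every hazard code is within its cargo aircraft limit and no segregation rule is violated.

Yes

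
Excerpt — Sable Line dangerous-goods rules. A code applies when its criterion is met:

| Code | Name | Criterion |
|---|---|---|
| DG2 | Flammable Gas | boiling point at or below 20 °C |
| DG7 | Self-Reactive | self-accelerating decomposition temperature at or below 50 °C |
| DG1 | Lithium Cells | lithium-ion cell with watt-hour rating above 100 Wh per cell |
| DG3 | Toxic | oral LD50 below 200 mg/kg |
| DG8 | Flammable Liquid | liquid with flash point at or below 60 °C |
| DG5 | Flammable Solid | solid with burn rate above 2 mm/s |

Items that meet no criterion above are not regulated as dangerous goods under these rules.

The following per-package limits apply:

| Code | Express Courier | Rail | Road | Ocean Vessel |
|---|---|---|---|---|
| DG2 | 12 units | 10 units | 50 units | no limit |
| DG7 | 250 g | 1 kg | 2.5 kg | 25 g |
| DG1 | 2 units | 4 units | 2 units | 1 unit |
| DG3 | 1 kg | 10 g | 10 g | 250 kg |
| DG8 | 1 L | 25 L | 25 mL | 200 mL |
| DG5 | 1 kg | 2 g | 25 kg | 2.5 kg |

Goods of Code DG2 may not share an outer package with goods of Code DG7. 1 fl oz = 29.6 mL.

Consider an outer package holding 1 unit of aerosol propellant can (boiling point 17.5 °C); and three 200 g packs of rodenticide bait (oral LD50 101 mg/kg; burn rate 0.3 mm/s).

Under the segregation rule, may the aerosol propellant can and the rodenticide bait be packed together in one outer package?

Boiling point 17.5 °C meets the Code DG2 criterion (Flammable Gas), so the aerosol propellant can is Code DG2.
With oral LD50 101 mg/kg (< 200 mg/kg), the rodenticide bait falls in Code DG3.
No segregation rule bars Code DG2 with Code DG3.

Yes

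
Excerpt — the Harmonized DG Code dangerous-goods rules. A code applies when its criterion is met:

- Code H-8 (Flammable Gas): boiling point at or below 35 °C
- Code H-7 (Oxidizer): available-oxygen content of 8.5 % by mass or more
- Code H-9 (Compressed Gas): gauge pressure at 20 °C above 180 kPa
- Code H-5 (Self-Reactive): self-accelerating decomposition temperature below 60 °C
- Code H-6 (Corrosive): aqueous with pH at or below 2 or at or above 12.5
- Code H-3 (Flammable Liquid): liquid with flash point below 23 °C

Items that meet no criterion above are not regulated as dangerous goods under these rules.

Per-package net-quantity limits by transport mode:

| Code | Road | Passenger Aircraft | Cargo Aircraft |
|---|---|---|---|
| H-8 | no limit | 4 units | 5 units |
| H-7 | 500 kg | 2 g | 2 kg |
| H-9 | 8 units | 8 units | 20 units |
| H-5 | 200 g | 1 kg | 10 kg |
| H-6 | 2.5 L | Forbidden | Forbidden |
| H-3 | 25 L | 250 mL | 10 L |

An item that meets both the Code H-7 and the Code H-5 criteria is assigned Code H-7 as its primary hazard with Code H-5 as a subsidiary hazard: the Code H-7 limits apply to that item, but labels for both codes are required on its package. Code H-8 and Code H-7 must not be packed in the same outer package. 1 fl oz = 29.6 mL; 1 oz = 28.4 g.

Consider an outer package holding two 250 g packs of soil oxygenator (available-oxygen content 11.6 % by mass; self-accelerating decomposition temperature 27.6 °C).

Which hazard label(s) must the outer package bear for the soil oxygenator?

Available-oxygen content 11.6 % by mass meets the Code H-7 criterion (Oxidizer), so the soil oxygenator is Code H-7.
With self-accelerating decomposition temperature 27.6 °C (< 60 °C), the soil oxygenator falls in Code H-5.
By the precedence rule Code H-7 is primary and Code H-5 is subsidiary, and that rule requires both labels on the package.

Code H-5 and H-7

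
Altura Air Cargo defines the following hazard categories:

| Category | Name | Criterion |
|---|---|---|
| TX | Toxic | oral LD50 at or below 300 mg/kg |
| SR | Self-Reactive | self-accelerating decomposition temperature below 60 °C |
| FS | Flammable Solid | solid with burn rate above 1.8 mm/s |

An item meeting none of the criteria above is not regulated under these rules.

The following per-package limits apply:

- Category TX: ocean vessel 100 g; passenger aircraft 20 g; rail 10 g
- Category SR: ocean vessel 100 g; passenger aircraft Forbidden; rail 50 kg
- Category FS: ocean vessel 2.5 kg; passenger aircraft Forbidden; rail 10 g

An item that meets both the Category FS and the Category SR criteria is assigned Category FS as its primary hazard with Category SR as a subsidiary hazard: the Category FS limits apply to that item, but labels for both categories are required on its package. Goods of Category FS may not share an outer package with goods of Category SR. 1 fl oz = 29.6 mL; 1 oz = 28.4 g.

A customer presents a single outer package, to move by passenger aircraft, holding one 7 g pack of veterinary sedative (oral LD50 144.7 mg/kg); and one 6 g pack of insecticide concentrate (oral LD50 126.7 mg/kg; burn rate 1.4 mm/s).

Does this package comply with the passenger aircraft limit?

Yes

Oral LD50 144.7 mg/kg meets the Category TX criterion (Toxic), so the veterinary sedative is Category TX.
The insecticide concentrate has oral LD50 126.7 mg/kg, which is ≤ 300 mg/kg, so it is Category TX (Toxic).
Category TX net quantity: 7 g + 6 g = 13 g.
That is within the Category TX passenger aircraft limit of 20 g.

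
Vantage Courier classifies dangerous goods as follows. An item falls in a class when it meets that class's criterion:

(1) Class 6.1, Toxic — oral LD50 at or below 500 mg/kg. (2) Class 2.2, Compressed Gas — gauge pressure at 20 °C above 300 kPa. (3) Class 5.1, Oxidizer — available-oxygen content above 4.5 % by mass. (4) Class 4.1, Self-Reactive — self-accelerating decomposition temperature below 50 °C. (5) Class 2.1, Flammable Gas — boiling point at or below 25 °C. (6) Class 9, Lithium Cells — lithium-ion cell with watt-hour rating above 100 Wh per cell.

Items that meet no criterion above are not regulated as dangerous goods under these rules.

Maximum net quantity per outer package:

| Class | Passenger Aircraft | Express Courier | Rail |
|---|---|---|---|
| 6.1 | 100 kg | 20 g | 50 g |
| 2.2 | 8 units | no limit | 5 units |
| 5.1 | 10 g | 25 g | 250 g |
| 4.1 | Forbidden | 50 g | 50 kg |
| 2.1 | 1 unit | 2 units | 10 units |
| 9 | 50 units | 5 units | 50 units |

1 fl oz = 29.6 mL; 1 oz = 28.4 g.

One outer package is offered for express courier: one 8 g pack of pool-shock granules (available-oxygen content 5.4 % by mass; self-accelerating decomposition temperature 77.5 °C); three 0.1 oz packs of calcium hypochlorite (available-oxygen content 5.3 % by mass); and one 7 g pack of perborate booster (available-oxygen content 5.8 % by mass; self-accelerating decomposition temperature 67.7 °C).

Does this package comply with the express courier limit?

Available-oxygen content 5.4 % by mass meets the Class 5.1 criterion (Oxidizer), so the pool-shock granules are Class 5.1.
With available-oxygen content 5.3 % by mass (> 4.5 % by mass), the calcium hypochlorite falls in Class 5.1.
The perborate booster has available-oxygen content 5.8 % by mass, which is > 4.5 % by mass, so it is Class 5.1 (Oxidizer).
Total Class 5.1: 8 g + (three 0.1 oz packs = 8.52 g) + 7 g = 23.52 g.
That is within the Class 5.1 express courier limit of 25 g.

Yes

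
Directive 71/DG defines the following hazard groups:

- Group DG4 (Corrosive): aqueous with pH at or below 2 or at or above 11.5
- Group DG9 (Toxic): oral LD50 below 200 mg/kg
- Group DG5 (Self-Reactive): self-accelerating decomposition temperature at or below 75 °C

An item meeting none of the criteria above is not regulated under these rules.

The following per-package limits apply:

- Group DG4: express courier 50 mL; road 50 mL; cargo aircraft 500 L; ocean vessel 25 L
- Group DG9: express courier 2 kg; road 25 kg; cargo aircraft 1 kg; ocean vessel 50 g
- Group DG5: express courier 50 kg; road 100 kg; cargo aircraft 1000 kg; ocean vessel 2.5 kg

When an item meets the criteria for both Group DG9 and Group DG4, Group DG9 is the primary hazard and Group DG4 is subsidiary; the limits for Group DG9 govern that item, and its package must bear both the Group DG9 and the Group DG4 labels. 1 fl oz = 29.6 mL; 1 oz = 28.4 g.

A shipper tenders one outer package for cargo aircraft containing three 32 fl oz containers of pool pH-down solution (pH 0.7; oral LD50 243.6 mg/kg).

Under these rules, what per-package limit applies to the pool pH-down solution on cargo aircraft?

Pool pH-down solution: pH 0.7 ≤ 2 → Group DG4 (Corrosive).
The cargo aircraft limit for Group DG4 is 500 L.

500 L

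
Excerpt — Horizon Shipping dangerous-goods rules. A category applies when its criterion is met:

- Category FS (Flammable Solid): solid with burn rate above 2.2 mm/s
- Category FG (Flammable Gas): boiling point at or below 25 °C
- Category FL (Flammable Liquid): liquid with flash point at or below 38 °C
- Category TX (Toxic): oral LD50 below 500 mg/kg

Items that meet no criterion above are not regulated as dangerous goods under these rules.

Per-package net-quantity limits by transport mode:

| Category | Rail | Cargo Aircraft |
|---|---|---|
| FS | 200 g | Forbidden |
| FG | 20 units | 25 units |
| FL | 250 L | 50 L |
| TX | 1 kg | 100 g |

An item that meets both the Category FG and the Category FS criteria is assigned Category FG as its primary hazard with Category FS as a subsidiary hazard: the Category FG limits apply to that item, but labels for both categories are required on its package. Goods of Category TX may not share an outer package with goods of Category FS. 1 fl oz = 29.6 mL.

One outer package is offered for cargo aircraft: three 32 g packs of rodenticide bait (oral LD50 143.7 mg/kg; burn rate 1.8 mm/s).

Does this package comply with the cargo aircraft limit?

Oral LD50 143.7 mg/kg meets the Category TX criterion (Toxic), so the rodenticide bait is Category TX.
Category TX quantity: three 32 g packs = 96 g.
96 g ≤ 100 g (cargo aircraft limit, Category TX) — within limit.

Yes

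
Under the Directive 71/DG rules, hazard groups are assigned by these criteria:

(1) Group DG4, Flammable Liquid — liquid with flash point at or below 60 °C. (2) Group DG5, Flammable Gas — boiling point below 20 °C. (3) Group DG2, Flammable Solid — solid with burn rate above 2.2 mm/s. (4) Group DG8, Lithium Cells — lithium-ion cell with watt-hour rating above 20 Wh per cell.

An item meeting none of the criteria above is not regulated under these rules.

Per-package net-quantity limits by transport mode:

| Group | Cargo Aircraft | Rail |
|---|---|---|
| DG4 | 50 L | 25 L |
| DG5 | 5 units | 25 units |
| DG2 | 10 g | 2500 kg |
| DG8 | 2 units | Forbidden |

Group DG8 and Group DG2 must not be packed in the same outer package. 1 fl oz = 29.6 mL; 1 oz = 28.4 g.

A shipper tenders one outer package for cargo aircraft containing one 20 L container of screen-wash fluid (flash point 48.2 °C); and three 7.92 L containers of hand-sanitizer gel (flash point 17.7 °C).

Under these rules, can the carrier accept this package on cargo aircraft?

Yes

Screen-wash fluid: flash point 48.2 °C ≤ 60 °C → Group DG4 (Flammable Liquid).
With flash point 17.7 °C (≤ 60 °C), the hand-sanitizer gel falls in Group DG4.
Group DG4 net quantity: 20 L + (three 7.92 L containers = 23.76 L) = 43.76 L.
That is within the Group DG4 cargo aircraft limit of 50 L.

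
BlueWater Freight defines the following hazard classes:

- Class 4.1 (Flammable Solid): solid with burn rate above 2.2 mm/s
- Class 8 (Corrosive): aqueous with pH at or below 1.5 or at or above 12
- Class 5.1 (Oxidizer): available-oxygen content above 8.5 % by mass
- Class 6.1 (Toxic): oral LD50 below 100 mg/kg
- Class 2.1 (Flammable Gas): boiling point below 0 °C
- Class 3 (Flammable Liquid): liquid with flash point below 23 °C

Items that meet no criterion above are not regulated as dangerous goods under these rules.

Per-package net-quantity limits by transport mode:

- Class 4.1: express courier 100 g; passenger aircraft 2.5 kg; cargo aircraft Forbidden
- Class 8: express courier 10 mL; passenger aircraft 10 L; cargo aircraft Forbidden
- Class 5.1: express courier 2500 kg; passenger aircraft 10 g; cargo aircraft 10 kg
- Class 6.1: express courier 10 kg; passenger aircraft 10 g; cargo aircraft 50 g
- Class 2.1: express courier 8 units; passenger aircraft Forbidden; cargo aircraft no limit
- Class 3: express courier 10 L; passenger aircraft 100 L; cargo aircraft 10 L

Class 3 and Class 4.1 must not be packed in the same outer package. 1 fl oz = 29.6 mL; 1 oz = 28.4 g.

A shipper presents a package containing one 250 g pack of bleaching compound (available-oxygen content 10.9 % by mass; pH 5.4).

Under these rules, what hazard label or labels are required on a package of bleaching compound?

Class 5.1

Bleaching compound: available-oxygen content 10.9 % by mass > 8.5 % by mass → Class 5.1 (Oxidizer).
Only the Class 5.1 label is required.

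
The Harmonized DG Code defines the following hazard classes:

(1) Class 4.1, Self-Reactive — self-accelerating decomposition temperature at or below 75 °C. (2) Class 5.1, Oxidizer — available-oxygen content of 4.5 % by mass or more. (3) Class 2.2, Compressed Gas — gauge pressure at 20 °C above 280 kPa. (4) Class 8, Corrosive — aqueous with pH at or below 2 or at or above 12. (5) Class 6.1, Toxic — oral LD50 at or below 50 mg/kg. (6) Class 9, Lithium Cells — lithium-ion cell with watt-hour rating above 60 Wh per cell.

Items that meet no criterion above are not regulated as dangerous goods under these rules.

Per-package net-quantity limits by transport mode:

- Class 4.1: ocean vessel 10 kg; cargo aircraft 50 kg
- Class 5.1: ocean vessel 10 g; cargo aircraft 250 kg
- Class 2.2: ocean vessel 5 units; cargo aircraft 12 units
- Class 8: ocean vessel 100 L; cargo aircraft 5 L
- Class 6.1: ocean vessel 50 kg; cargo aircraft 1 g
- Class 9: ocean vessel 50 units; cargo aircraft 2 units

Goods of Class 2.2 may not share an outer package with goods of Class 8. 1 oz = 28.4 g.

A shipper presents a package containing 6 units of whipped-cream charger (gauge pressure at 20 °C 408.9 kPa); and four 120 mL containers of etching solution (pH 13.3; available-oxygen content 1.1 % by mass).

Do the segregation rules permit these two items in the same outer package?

No

The whipped-cream charger has gauge pressure at 20 °C 408.9 kPa, which is > 280 kPa, so it is Class 2.2 (Compressed Gas).
Etching solution: pH 13.3 ≥ 12 → Class 8 (Corrosive).
Class 2.2 and Class 8 may not share an outer package.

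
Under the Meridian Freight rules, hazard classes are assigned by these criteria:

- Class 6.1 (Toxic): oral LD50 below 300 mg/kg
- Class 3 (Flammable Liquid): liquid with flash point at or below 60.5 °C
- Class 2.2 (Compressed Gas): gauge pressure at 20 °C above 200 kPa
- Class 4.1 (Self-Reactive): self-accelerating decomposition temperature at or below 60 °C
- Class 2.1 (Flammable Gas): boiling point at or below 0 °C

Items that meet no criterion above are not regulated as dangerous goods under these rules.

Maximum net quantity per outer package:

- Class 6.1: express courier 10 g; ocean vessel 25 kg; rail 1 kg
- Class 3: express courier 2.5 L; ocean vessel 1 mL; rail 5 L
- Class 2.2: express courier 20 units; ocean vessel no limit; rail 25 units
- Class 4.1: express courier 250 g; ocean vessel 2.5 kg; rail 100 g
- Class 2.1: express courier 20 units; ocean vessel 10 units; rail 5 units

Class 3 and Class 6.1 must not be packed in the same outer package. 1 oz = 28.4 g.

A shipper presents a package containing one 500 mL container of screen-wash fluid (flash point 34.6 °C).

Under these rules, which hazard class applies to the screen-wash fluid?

Class 3

Flash point 34.6 °C meets the Class 3 criterion (Flammable Liquid), so the screen-wash fluid is Class 3.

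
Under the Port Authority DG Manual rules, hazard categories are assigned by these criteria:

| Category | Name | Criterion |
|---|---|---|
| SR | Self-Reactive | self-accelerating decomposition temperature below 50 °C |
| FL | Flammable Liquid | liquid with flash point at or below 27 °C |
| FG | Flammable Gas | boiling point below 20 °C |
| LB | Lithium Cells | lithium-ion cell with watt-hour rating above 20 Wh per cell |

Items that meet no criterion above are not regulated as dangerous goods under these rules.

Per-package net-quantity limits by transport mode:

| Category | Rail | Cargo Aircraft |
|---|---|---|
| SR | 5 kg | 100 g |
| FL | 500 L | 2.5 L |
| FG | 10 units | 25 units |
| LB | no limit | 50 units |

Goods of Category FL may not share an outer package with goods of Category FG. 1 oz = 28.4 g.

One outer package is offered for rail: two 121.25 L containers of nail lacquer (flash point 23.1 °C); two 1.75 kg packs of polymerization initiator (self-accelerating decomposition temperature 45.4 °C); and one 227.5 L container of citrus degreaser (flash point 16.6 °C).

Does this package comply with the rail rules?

Yes

Nail lacquer: flash point 23.1 °C ≤ 27 °C → Category FL (Flammable Liquid).
Self-accelerating decomposition temperature 45.4 °C meets the Category SR criterion (Self-Reactive), so the polymerization initiator is Category SR.
Flash point 16.6 °C meets the Category FL criterion (Flammable Liquid), so the citrus degreaser is Category FL.
Category SR quantity: two 1.75 kg packs = 3.5 kg.
That is within the Category SR rail limit of 5 kg.
Category FL net quantity: (two 121.25 L containers = 242.5 L) + 227.5 L = 470 L.
That is within the Category FL rail limit of 500 L.
The segregation rule (Category FL with Category FG) does not apply to Category SR with Category FL.
Every hazard category is within its rail limit and no segregation rule is violated.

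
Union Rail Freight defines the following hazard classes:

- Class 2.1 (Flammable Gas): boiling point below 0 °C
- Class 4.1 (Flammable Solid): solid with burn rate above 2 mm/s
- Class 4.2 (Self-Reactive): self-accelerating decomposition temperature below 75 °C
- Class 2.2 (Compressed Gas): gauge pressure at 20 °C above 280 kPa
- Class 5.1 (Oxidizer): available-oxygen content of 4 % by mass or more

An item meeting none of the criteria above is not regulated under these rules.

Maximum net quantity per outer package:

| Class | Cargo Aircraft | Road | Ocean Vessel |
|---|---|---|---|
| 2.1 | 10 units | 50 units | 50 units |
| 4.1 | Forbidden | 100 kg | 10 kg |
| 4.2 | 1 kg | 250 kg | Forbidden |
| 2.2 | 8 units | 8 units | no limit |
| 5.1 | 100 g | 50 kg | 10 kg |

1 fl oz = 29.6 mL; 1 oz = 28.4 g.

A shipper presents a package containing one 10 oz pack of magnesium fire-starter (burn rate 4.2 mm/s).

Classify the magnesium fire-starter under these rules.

Class 4.1

The magnesium fire-starter has burn rate 4.2 mm/s, which is > 2 mm/s, so it is Class 4.1 (Flammable Solid).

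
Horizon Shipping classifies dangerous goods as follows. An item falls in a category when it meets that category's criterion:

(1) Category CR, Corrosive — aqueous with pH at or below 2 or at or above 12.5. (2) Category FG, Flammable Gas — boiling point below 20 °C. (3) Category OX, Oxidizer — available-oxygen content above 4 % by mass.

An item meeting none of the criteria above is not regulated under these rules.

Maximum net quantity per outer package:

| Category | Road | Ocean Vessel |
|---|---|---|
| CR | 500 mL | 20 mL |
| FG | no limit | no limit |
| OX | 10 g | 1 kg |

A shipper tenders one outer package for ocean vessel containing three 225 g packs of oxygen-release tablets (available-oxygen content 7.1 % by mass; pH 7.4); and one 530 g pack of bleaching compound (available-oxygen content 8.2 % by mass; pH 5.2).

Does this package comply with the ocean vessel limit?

Oxygen-release tablets: available-oxygen content 7.1 % by mass > 4 % by mass → Category OX (Oxidizer).
Bleaching compound: available-oxygen content 8.2 % by mass > 4 % by mass → Category OX (Oxidizer).
Category OX net quantity: (three 225 g packs = 675 g) + 530 g = 1.205 kg.
That exceeds the Category OX ocean vessel limit of 1 kg.

No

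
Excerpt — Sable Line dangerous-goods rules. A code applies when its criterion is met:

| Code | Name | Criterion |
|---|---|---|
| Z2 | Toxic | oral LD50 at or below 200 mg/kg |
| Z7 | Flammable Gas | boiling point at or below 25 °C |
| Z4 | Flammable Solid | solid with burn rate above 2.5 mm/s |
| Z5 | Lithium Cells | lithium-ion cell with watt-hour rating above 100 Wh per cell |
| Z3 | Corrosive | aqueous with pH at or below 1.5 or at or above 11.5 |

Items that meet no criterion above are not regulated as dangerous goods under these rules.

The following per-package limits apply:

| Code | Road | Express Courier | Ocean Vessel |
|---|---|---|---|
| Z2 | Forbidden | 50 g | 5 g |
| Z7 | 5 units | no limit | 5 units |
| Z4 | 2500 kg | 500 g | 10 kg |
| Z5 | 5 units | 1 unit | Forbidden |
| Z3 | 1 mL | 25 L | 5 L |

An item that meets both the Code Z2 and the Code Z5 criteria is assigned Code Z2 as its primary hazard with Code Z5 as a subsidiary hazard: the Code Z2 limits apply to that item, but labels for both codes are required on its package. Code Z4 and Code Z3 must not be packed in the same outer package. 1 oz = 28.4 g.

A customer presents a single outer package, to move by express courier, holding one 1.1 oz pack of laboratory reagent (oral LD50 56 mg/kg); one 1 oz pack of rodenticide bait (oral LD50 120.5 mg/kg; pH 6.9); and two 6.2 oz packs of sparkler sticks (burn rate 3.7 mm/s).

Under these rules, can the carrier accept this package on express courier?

With oral LD50 56 mg/kg (≤ 200 mg/kg), the laboratory reagent falls in Code Z2.
Rodenticide bait: oral LD50 120.5 mg/kg ≤ 200 mg/kg → Code Z2 (Toxic).
Sparkler sticks: burn rate 3.7 mm/s > 2.5 mm/s → Code Z4 (Flammable Solid).
Code Z2 net quantity: (one 1.1 oz pack = 31.24 g) + (one 1 oz pack = 28.4 g) = 59.64 g.
That exceeds the Code Z2 express courier limit of 50 g.
Code Z4 quantity: two 6.2 oz packs = 352.16 g.
352.16 g is within the express courier limit of 500 g for Code Z4.
The segregation rule (Code Z4 with Code Z3) does not apply to Code Z2 with Code Z4.

No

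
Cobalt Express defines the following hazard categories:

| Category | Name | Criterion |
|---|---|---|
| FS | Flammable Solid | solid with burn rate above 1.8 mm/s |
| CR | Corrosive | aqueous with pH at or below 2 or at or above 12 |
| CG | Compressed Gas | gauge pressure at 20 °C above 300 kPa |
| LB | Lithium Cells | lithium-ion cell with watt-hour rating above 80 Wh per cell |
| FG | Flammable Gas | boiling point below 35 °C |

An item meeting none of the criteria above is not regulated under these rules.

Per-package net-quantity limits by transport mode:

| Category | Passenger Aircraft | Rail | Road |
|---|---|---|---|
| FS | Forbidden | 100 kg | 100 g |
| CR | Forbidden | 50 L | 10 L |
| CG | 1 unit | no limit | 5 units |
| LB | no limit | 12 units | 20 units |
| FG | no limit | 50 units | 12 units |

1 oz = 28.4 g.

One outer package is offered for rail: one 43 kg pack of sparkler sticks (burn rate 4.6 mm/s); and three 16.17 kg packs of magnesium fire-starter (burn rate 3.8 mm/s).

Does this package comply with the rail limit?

The sparkler sticks have burn rate 4.6 mm/s, which is > 1.8 mm/s, so they are Category FS (Flammable Solid).
Burn rate 3.8 mm/s meets the Category FS criterion (Flammable Solid), so the magnesium fire-starter is Category FS.
Category FS net quantity: 43 kg + (three 16.17 kg packs = 48.51 kg) = 91.51 kg.
That is within the Category FS rail limit of 100 kg.

Yes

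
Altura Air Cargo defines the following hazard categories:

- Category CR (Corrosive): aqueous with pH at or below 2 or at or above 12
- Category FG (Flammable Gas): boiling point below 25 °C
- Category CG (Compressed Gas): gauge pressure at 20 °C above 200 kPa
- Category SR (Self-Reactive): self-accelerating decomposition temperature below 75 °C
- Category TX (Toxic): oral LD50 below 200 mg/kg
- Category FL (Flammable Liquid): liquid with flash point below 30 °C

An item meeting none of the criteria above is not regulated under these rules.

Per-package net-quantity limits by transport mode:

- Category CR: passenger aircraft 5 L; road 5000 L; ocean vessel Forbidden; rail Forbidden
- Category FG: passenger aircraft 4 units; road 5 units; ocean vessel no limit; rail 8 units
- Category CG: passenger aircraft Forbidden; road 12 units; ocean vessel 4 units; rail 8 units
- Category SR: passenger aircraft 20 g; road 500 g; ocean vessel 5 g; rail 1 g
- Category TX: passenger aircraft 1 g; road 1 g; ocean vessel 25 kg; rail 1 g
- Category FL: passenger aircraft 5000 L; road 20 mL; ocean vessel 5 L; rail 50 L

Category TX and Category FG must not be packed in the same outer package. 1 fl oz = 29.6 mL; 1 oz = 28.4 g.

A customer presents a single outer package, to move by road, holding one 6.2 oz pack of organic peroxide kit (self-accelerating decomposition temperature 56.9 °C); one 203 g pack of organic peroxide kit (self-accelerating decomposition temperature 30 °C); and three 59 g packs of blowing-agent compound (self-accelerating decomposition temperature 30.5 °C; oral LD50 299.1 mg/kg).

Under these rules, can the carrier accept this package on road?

No

Organic peroxide kit: self-accelerating decomposition temperature 56.9 °C < 75 °C → Category SR (Self-Reactive).
With self-accelerating decomposition temperature 30 °C (< 75 °C), the organic peroxide kit falls in Category SR.
Self-accelerating decomposition temperature 30.5 °C meets the Category SR criterion (Self-Reactive), so the blowing-agent compound is Category SR.
Total Category SR: (one 6.2 oz pack = 176.08 g) + 203 g + (three 59 g packs = 177 g) = 556.08 g.
556.08 g exceeds the road limit of 500 g for Category SR.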